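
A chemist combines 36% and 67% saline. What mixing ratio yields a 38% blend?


Let x parts of 36% mix with y parts of 67%.
36x + 67y = 38(x + y)
36x + 67y = 38x + 38y
x(36 - 38) = y(38 - 67)
x/y = (67 - 38)/(38 - 36) = 29/2
Simplify: 29:2
= 29:2

29:2


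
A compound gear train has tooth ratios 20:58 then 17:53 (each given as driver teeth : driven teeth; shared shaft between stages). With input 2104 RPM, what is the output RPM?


Stage 1: RPM_B = RPM_A × t_A/t_B = 2104 × 20/58 = 42080/58 ≈ 725.52
B and C share a shaft → RPM_C = RPM_B
Stage 2: RPM_D = RPM_C × t_C/t_D = RPM_A × (t_A×t_C)/(t_B×t_D)
Overall ratio = (20×17)/(58×53) = 340/3074
RPM_D = 2104 × 340/3074 = 715360/3074
≈ 232.71 RPM

232.71 RPM


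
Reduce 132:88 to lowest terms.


GCD(132, 88) = 44
132/44 : 88/44
= 3:2

3:2


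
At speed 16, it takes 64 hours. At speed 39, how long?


Inverse proportion: x × y = constant
k = 16 × 64 = 1024
y₂ = k / 39 = 1024 / 39
= 26.26

26.26


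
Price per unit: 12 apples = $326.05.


Unit rate = total / quantity
= 326.05 / 12
= $27.17 per unit

$27.17 per unit


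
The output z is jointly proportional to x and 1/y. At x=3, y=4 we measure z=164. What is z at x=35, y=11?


z = k·x/y
Solve for k using the known point: k = z·y/x = 164×4/3 = 656/3 ≈ 218.6667
Now evaluate at x=35, y=11:
z = k × 35 / 11 = (656 × 35) / (3 × 11) = 22960/33
≈ 695.7576

695.7576


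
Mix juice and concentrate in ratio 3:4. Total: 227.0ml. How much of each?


Total parts = 3 + 4 = 7
juice: 227.0 × 3/7 = 97.3ml
concentrate: 227.0 × 4/7 = 129.7ml
= 97.3ml and 129.7ml

97.3ml and 129.7ml


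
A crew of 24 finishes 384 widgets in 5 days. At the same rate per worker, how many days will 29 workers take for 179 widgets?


Days ∝ work / workers, so d₂ = d₁ × (m₁/m₂) × (w₂/w₁)
Workers factor (inverse): 24/29 ≈ 0.8276
Work factor (direct): 179/384 ≈ 0.4661
d₂ = 5 × 24/29 × 179/384 = (5 × 24 × 179) / (29 × 384) = 21480/11136
≈ 1.93 days

1.93 days


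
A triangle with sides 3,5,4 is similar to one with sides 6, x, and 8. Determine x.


Scale factor = 6/3 = 2
Missing side = 5 × 2
= 10.0

10.0


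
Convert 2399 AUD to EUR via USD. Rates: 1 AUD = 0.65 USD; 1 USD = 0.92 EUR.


Step 1: 2399 AUD × 0.65 = 1559.35 USD
Step 2: 1559.35 USD × 0.92 = 1434.60 EUR
Implied rate AUD→EUR = 0.65 × 0.92 = 0.5980
= 1434.60 EUR

1434.60 EUR


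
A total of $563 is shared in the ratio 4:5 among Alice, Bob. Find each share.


Total parts = 4 + 5 = 9
Alice: 563 × 4/9 = 250.22
Bob: 563 × 5/9 = 312.78
= Alice: $250.22, Bob: $312.78

Alice: $250.22, Bob: $312.78


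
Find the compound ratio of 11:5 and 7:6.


Compound ratio = (11×7) : (5×6)
= 77:30
GCD = 1
= 77:30

77:30


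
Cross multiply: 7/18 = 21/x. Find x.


Cross multiply: 7 × x = 18 × 21
7x = 378
x = 378 / 7
= 54.00

54.00


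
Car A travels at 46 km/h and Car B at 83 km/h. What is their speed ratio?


Ratio = 46:83
GCD = 1
Simplified = 46:83
Time ratio (same distance) = 83:46
Speed ratio = 46:83

46:83


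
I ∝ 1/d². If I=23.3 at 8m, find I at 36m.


I₁d₁² = I₂d₂²
I₂ = I₁ × (d₁/d₂)²
= 23.3 × (8/36)²
= 23.3 × 64/1296
= 1491.2/1296
≈ 1.1506

1.1506


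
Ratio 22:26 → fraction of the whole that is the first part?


Total parts = 22 + 26 = 48
First part: 22/48 = 11/24
= 11/24

11/24


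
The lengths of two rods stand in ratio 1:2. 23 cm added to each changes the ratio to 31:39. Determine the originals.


Let A = 1k, B = 2k.
(1k + 23) / (2k + 23) = 31/39
Cross-multiply: 39(1k + 23) = 31(2k + 23)
39k + 897 = 62k + 713
39k - 62k = 713 - 897
-23k = -184
k = -184/-23 = 8
A = 1×8 = 8, B = 2×8 = 16
= A = 8, B = 16

A = 8, B = 16


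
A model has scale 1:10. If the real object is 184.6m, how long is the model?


Model size = real / scale
= 184.6 / 10
= 18.4600 m

18.4600 m


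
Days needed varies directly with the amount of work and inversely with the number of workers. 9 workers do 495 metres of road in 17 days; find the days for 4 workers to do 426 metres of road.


Days ∝ work / workers, so d₂ = d₁ × (m₁/m₂) × (w₂/w₁)
Workers factor (inverse): 9/4 = 2.2500
Work factor (direct): 426/495 ≈ 0.8606
d₂ = 17 × 9/4 × 426/495 = (17 × 9 × 426) / (4 × 495) = 65178/1980
≈ 32.92 days

32.92 days


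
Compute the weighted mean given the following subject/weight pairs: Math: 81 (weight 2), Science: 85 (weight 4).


Numerator = 81×2 + 85×4
= 162 + 340
= 502
Total weight = 6
Weighted avg = 502/6
= 83.67

83.67


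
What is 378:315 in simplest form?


GCD(378, 315) = 63
378/63 : 315/63
= 6:5

6:5


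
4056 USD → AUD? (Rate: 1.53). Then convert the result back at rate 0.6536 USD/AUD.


Amount × rate = 4056 × 1.53 = 6205.68 AUD
Round-trip: 6205.68 × 0.6536 = 4056.03 USD
= 6205.68 AUD, then 4056.03 USD

6205.68 AUD, then 4056.03 USD


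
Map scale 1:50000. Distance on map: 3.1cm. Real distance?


Real distance = map distance × scale
= 3.1cm × 50000
= 155000 cm = 1550.0 m
= 1.550 km

1.550 km


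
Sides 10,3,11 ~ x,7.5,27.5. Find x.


Scale factor = 7.5/3 = 2.5
Missing side = 10 × 2.5
= 25.0

25.0


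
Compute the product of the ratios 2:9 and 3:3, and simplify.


Compound ratio = (2×3) : (9×3)
= 6:27
GCD = 3
= 2:9

2:9


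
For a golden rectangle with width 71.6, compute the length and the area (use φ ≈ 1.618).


φ = (1 + √5) / 2 ≈ 1.618
Length = width × φ = 71.6 × 1.618 = 115.8488
≈ 115.85
Area = width × length = 71.6 × 115.8488 = 8294.77408 ≈ 8294.77
= Length: 115.85, Area: 8294.77

Length: 115.85, Area: 8294.77


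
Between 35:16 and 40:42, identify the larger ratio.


35/16 = 2.1875
40/42 = 0.9524
2.1875 > 0.9524, so 35:16 is greater
= 35:16

35:16


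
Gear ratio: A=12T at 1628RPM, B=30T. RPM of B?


Gear ratio = 12:30 = 2:5
RPM_B = RPM_A × (teeth_A / teeth_B)
= 1628 × (12/30)
= 651.2 RPM

651.2 RPM


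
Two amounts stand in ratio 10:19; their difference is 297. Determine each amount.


Let A = 10k, B = 19k.
19k - 10k = 297
9k = 297 → k = 297/9 = 33
A = 10×33 = 330, B = 19×33 = 627
= A = 330, B = 627

A = 330, B = 627


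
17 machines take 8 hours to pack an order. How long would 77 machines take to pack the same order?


Inverse proportion: x × y = constant
k = 17 × 8 = 136
y₂ = k / 77 = 136 / 77
= 1.77

1.77


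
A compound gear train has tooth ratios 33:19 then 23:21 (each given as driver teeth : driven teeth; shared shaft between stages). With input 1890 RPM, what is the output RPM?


Stage 1: RPM_B = RPM_A × t_A/t_B = 1890 × 33/19 = 62370/19 ≈ 3282.63
B and C share a shaft → RPM_C = RPM_B
Stage 2: RPM_D = RPM_C × t_C/t_D = RPM_A × (t_A×t_C)/(t_B×t_D)
Overall ratio = (33×23)/(19×21) = 759/399
RPM_D = 1890 × 759/399 = 1434510/399
≈ 3595.26 RPM

3595.26 RPM


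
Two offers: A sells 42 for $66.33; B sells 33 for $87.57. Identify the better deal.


Deal A: $66.33/42 = $1.5793/unit
Deal B: $87.57/33 = $2.6536/unit
A is cheaper per unit
= Deal A

Deal A


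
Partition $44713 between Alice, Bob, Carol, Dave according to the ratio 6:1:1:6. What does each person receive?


Total parts = 6 + 1 + 1 + 6 = 14
Alice: 44713 × 6/14 = 19162.71
Bob: 44713 × 1/14 = 3193.79
Carol: 44713 × 1/14 = 3193.79
Dave: 44713 × 6/14 = 19162.71
= Alice: $19162.71, Bob: $3193.79, Carol: $3193.79, Dave: $19162.71

Alice: $19162.71, Bob: $3193.79, Carol: $3193.79, Dave: $19162.71


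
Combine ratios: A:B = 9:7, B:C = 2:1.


Match B: multiply A:B by 2 → 18:14
Multiply B:C by 7 → 14:7
Combined: 18:14:7
GCD = 1
= 18:14:7

18:14:7


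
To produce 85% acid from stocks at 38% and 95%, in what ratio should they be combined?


Let x parts of 38% mix with y parts of 95%.
38x + 95y = 85(x + y)
38x + 95y = 85x + 85y
x(38 - 85) = y(85 - 95)
x/y = (95 - 85)/(85 - 38) = 10/47
Simplify: 10:47
= 10:47

10:47


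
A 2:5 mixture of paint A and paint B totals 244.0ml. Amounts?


Total parts = 2 + 5 = 7
paint A: 244.0 × 2/7 = 69.7ml
paint B: 244.0 × 5/7 = 174.3ml
= 69.7ml and 174.3ml

69.7ml and 174.3ml


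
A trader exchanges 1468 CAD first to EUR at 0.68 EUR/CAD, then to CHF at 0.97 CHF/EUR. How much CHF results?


Step 1: 1468 CAD × 0.68 = 998.24 EUR
Step 2: 998.24 EUR × 0.97 = 968.29 CHF
Implied rate CAD→CHF = 0.68 × 0.97 = 0.6596
= 968.29 CHF

968.29 CHF


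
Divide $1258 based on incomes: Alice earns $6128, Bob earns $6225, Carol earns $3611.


Total income = 6128 + 6225 + 3611 = $15964
Alice: $1258 × 6128/15964 = $482.90
Bob: $1258 × 6225/15964 = $490.54
Carol: $1258 × 3611/15964 = $284.56
= Alice: $482.90, Bob: $490.54, Carol: $284.56

Alice: $482.90, Bob: $490.54, Carol: $284.56


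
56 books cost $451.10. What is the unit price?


Unit rate = total / quantity
= 451.10 / 56
= $8.06 per unit

$8.06 per unit


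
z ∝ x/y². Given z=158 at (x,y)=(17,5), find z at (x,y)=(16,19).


z = k·x/y²
Solve for k using the known point: k = z·y²/x = 158×25/17 = 3950/17 ≈ 232.3529
Now evaluate at x=16, y=19:
z = k × 16 / 361 = (3950 × 16) / (17 × 361) = 63200/6137
≈ 10.2982

10.2982


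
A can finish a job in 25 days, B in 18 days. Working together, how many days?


Rate of A = 1/25 per day
Rate of B = 1/18 per day
Combined rate = 1/25 + 1/18 = 43/450 ≈ 0.0956 per day
Days = 1 / combined rate = 450/43
≈ 10.47 days

10.47 days


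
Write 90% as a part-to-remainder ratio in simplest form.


90% means 90 parts out of 100; remainder = 10
Part : remainder = 90:10
GCD = 10
= 9:1

9:1


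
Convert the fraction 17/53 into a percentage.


Percentage = (part / whole) × 100
= (17 / 53) × 100
≈ 32.08%

32.08%


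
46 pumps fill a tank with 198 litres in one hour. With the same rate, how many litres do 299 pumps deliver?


Direct proportion: y/x = constant
k = 198/46 ≈ 4.3043
y₂ = k × 299 = 198 × 299 / 46 = 59202/46
= 1287.00

1287.00


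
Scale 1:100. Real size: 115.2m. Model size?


Model size = real / scale
= 115.2 / 100
= 1.1520 m

1.1520 m


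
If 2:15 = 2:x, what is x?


Cross multiply: 2 × x = 15 × 2
2x = 30
x = 30 / 2
= 15.00

15.00


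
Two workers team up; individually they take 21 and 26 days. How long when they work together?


Rate of A = 1/21 per day
Rate of B = 1/26 per day
Combined rate = 1/21 + 1/26 = 47/546 ≈ 0.0861 per day
Days = 1 / combined rate = 546/47
≈ 11.62 days

11.62 days


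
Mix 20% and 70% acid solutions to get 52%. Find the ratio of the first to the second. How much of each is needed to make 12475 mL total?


Let x parts of 20% mix with y parts of 70%.
20x + 70y = 52(x + y)
20x + 70y = 52x + 52y
x(20 - 52) = y(52 - 70)
x/y = (70 - 52)/(52 - 20) = 18/32
Simplify: 9:16
Total parts = 25; one part = 12475/25 = 499.00 mL
20% solution: 9×499.00 = 4491.00 mL
70% solution: 16×499.00 = 7984.00 mL
= ratio 9:16; 4491.00 mL and 7984.00 mL

ratio 9:16; 4491.00 mL and 7984.00 mL


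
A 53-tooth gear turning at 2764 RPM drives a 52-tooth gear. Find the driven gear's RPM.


Gear ratio = 53:52 = 53:52
RPM_B = RPM_A × (teeth_A / teeth_B)
= 2764 × (53/52)
= 2817.2 RPM

2817.2 RPM


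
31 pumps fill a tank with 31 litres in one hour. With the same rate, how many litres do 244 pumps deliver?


Direct proportion: y/x = constant
k = 31/31 = 1.0000
y₂ = k × 244 = 31 × 244 / 31 = 7564/31
= 244.00

244.00


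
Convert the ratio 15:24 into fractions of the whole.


Total parts = 15 + 24 = 39
First part: 15/39 = 5/13
Second part: 24/39 = 8/13
= 5/13 and 8/13

5/13 and 8/13


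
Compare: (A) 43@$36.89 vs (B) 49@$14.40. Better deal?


Deal A: $36.89/43 = $0.8579/unit
Deal B: $14.40/49 = $0.2939/unit
B is cheaper per unit
= Deal B

Deal B


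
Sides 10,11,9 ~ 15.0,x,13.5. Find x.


Scale factor = 15.0/10 = 1.5
Missing side = 11 × 1.5
= 16.5

16.5


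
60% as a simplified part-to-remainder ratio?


60% means 60 parts out of 100; remainder = 40
Part : remainder = 60:40
GCD = 20
= 3:2

3:2


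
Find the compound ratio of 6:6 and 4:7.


Compound ratio = (6×4) : (6×7)
= 24:42
GCD = 6
= 4:7

4:7


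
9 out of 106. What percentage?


Percentage = (part / whole) × 100
= (9 / 106) × 100
≈ 8.49%

8.49%


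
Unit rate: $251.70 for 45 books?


Unit rate = total / quantity
= 251.70 / 45
= $5.59 per unit

$5.59 per unit


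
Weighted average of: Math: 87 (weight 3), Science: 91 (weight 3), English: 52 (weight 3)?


Numerator = 87×3 + 91×3 + 52×3
= 261 + 273 + 156
= 690
Total weight = 9
Weighted avg = 690/9
= 76.67

76.67


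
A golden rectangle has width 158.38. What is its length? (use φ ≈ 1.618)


φ = (1 + √5) / 2 ≈ 1.618
Length = width × φ = 158.38 × 1.618 = 256.25884
≈ 256.26

256.26


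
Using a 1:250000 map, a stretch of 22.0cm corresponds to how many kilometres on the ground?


Real distance = map distance × scale
= 22.0cm × 250000
= 5500000 cm = 55000.0 m
= 55.000 km

55.000 km


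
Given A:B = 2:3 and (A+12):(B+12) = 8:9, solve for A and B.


Let A = 2k, B = 3k.
(2k + 12) / (3k + 12) = 8/9
Cross-multiply: 9(2k + 12) = 8(3k + 12)
18k + 108 = 24k + 96
18k - 24k = 96 - 108
-6k = -12
k = -12/-6 = 2
A = 2×2 = 4, B = 3×2 = 6
= A = 4, B = 6

A = 4, B = 6


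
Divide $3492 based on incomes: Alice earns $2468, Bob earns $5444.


Total income = 2468 + 5444 = $7912
Alice: $3492 × 2468/7912 = $1089.26
Bob: $3492 × 5444/7912 = $2402.74
= Alice: $1089.26, Bob: $2402.74

Alice: $1089.26, Bob: $2402.74


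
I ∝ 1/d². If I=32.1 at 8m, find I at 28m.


I₁d₁² = I₂d₂²
I₂ = I₁ × (d₁/d₂)²
= 32.1 × (8/28)²
= 32.1 × 64/784
= 2054.4/784
≈ 2.6204

2.6204


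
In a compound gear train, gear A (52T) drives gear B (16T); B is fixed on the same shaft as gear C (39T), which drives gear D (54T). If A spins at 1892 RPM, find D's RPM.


Stage 1: RPM_B = RPM_A × t_A/t_B = 1892 × 52/16 = 98384/16 = 6149.00
B and C share a shaft → RPM_C = RPM_B
Stage 2: RPM_D = RPM_C × t_C/t_D = RPM_A × (t_A×t_C)/(t_B×t_D)
Overall ratio = (52×39)/(16×54) = 2028/864
RPM_D = 1892 × 2028/864 = 3836976/864
≈ 4440.94 RPM

4440.94 RPM


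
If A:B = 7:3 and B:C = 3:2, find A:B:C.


Match B: multiply A:B by 3 → 21:9
Multiply B:C by 3 → 9:6
Combined: 21:9:6
GCD = 3
= 7:3:2

7:3:2


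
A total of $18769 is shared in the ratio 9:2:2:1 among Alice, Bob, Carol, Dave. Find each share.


Total parts = 9 + 2 + 2 + 1 = 14
Alice: 18769 × 9/14 = 12065.79
Bob: 18769 × 2/14 = 2681.29
Carol: 18769 × 2/14 = 2681.29
Dave: 18769 × 1/14 = 1340.64
= Alice: $12065.79, Bob: $2681.29, Carol: $2681.29, Dave: $1340.64

Alice: $12065.79, Bob: $2681.29, Carol: $2681.29, Dave: $1340.64


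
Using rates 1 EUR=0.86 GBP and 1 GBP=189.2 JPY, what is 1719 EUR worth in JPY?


Step 1: 1719 EUR × 0.86 = 1478.34 GBP
Step 2: 1478.34 GBP × 189.2 = 279701.93 JPY
Implied rate EUR→JPY = 0.86 × 189.2 = 162.7120
= 279701.93 JPY

279701.93 JPY


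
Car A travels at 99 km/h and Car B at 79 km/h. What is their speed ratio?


Ratio = 99:79
GCD = 1
Simplified = 99:79
Time ratio (same distance) = 79:99
Speed ratio = 99:79

99:79


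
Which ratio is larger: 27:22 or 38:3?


27/22 = 1.2273
38/3 = 12.6667
1.2273 < 12.6667, so 27:22 is less
= 38:3

38:3


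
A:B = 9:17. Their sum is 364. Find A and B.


Let A = 9k, B = 17k.
9k + 17k = 364
26k = 364 → k = 364/26 = 14
A = 9×14 = 126, B = 17×14 = 238
= A = 126, B = 238

A = 126, B = 238


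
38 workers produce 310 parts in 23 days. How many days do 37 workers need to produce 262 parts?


Days ∝ work / workers, so d₂ = d₁ × (m₁/m₂) × (w₂/w₁)
Workers factor (inverse): 38/37 ≈ 1.0270
Work factor (direct): 262/310 ≈ 0.8452
d₂ = 23 × 38/37 × 262/310 = (23 × 38 × 262) / (37 × 310) = 228988/11470
≈ 19.96 days

19.96 days


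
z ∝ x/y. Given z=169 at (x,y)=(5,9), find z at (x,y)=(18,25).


z = k·x/y
Solve for k using the known point: k = z·y/x = 169×9/5 = 1521/5 = 304.2000
Now evaluate at x=18, y=25:
z = k × 18 / 25 = (1521 × 18) / (5 × 25) = 27378/125
= 219.0240

219.0240


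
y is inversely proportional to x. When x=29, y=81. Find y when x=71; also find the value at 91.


Inverse proportion: x × y = constant
k = 29 × 81 = 2349
At x=71: k/71 = 33.08
At x=91: k/91 = 25.81
= 33.08 and 25.81

33.08 and 25.81


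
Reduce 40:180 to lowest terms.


GCD(40, 180) = 20
40/20 : 180/20
= 2:9

2:9


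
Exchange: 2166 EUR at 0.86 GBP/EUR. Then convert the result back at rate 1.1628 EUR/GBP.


Amount × rate = 2166 × 0.86 = 1862.76 GBP
Round-trip: 1862.76 × 1.1628 = 2166.02 EUR
= 1862.76 GBP, then 2166.02 EUR

1862.76 GBP, then 2166.02 EUR


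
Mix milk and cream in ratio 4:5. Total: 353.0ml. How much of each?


Total parts = 4 + 5 = 9
milk: 353.0 × 4/9 = 156.9ml
cream: 353.0 × 5/9 = 196.1ml
= 156.9ml and 196.1ml

156.9ml and 196.1ml


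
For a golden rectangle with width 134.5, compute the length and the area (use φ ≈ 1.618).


φ = (1 + √5) / 2 ≈ 1.618
Length = width × φ = 134.5 × 1.618 = 217.621
≈ 217.62
Area = width × length = 134.5 × 217.621 = 29270.0245 ≈ 29270.02
= Length: 217.62, Area: 29270.02

Length: 217.62, Area: 29270.02


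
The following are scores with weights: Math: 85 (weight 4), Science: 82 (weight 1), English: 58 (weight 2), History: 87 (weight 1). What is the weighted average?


Numerator = 85×4 + 82×1 + 58×2 + 87×1
= 340 + 82 + 116 + 87
= 625
Total weight = 8
Weighted avg = 625/8
= 78.13

78.13


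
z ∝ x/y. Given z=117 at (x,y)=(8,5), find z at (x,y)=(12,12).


z = k·x/y
Solve for k using the known point: k = z·y/x = 117×5/8 = 585/8 = 73.1250
Now evaluate at x=12, y=12:
z = k × 12 / 12 = (585 × 12) / (8 × 12) = 7020/96
= 73.1250

73.1250


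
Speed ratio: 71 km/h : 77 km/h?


Ratio = 71:77
GCD = 1
Simplified = 71:77
Time ratio (same distance) = 77:71
Speed ratio = 71:77

71:77


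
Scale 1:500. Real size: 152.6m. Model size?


Model size = real / scale
= 152.6 / 500
= 0.3052 m

0.3052 m


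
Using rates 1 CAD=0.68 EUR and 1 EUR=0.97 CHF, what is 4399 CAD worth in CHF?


Step 1: 4399 CAD × 0.68 = 2991.32 EUR
Step 2: 2991.32 EUR × 0.97 = 2901.58 CHF
Implied rate CAD→CHF = 0.68 × 0.97 = 0.6596
= 2901.58 CHF

2901.58 CHF


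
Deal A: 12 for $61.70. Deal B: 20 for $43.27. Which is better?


Deal A: $61.70/12 = $5.1417/unit
Deal B: $43.27/20 = $2.1635/unit
B is cheaper per unit
= Deal B

Deal B


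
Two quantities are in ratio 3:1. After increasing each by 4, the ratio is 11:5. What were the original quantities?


Let A = 3k, B = 1k.
(3k + 4) / (1k + 4) = 11/5
Cross-multiply: 5(3k + 4) = 11(1k + 4)
15k + 20 = 11k + 44
15k - 11k = 44 - 20
4k = 24
k = 24/4 = 6
A = 3×6 = 18, B = 1×6 = 6
= A = 18, B = 6

A = 18, B = 6


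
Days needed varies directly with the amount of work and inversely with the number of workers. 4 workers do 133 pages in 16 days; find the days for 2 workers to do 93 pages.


Days ∝ work / workers, so d₂ = d₁ × (m₁/m₂) × (w₂/w₁)
Workers factor (inverse): 4/2 = 2.0000
Work factor (direct): 93/133 ≈ 0.6992
d₂ = 16 × 4/2 × 93/133 = (16 × 4 × 93) / (2 × 133) = 5952/266
≈ 22.38 days

22.38 days


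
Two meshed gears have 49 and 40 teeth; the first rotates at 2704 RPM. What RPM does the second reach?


Gear ratio = 49:40 = 49:40
RPM_B = RPM_A × (teeth_A / teeth_B)
= 2704 × (49/40)
= 3312.4 RPM

3312.4 RPM


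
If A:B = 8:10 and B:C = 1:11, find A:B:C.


Match B: multiply A:B by 1 → 8:10
Multiply B:C by 10 → 10:110
Combined: 8:10:110
GCD = 2
= 4:5:55

4:5:55


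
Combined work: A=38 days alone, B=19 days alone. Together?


Rate of A = 1/38 per day
Rate of B = 1/19 per day
Combined rate = 1/38 + 1/19 = 57/722 ≈ 0.0789 per day
Days = 1 / combined rate = 722/57
≈ 12.67 days

12.67 days


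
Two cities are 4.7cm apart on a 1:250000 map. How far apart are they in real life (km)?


Real distance = map distance × scale
= 4.7cm × 250000
= 1175000 cm = 11750.0 m
= 11.750 km

11.750 km


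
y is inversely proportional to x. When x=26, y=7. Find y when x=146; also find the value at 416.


Inverse proportion: x × y = constant
k = 26 × 7 = 182
At x=146: k/146 = 1.25
At x=416: k/416 = 0.44
= 1.25 and 0.44

1.25 and 0.44


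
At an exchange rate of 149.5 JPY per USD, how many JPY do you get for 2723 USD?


Amount × rate = 2723 × 149.5
= 407088.50 JPY

407088.50 JPY


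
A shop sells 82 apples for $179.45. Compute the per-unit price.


Unit rate = total / quantity
= 179.45 / 82
= $2.19 per unit

$2.19 per unit


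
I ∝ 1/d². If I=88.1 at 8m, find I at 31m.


I₁d₁² = I₂d₂²
I₂ = I₁ × (d₁/d₂)²
= 88.1 × (8/31)²
= 88.1 × 64/961
= 5638.4/961
≈ 5.8672

5.8672


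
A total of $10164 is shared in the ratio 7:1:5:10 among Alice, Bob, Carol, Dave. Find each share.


Total parts = 7 + 1 + 5 + 10 = 23
Alice: 10164 × 7/23 = 3093.39
Bob: 10164 × 1/23 = 441.91
Carol: 10164 × 5/23 = 2209.57
Dave: 10164 × 10/23 = 4419.13
= Alice: $3093.39, Bob: $441.91, Carol: $2209.57, Dave: $4419.13

Alice: $3093.39, Bob: $441.91, Carol: $2209.57, Dave: $4419.13


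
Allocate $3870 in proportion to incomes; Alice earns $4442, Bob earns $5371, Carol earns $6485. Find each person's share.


Total income = 4442 + 5371 + 6485 = $16298
Alice: $3870 × 4442/16298 = $1054.76
Bob: $3870 × 5371/16298 = $1275.36
Carol: $3870 × 6485/16298 = $1539.88
= Alice: $1054.76, Bob: $1275.36, Carol: $1539.88

Alice: $1054.76, Bob: $1275.36, Carol: $1539.88


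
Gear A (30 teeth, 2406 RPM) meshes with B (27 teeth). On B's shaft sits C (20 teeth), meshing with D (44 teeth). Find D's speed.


Stage 1: RPM_B = RPM_A × t_A/t_B = 2406 × 30/27 = 72180/27 ≈ 2673.33
B and C share a shaft → RPM_C = RPM_B
Stage 2: RPM_D = RPM_C × t_C/t_D = RPM_A × (t_A×t_C)/(t_B×t_D)
Overall ratio = (30×20)/(27×44) = 600/1188
RPM_D = 2406 × 600/1188 = 1443600/1188
≈ 1215.15 RPM

1215.15 RPM


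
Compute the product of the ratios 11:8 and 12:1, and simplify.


Compound ratio = (11×12) : (8×1)
= 132:8
GCD = 4
= 33:2

33:2


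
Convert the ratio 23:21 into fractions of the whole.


Total parts = 23 + 21 = 44
First part: 23/44 = 23/44
Second part: 21/44 = 21/44
= 23/44 and 21/44

23/44 and 21/44


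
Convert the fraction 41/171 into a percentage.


Percentage = (part / whole) × 100
= (41 / 171) × 100
≈ 23.98%

23.98%


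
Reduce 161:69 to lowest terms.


GCD(161, 69) = 23
161/23 : 69/23
= 7:3

7:3


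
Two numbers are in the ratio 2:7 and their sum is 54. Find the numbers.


Let A = 2k, B = 7k.
2k + 7k = 54
9k = 54 → k = 54/9 = 6
A = 2×6 = 12, B = 7×6 = 42
= A = 12, B = 42

A = 12, B = 42


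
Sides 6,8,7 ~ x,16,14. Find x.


Scale factor = 16/8 = 2
Missing side = 6 × 2
= 12.0

12.0


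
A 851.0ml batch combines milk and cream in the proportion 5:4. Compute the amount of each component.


Total parts = 5 + 4 = 9
milk: 851.0 × 5/9 = 472.8ml
cream: 851.0 × 4/9 = 378.2ml
= 472.8ml and 378.2ml

472.8ml and 378.2ml


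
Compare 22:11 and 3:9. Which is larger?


22/11 = 2.0000
3/9 = 0.3333
2.0000 > 0.3333, so 22:11 is greater
= 22:11

22:11


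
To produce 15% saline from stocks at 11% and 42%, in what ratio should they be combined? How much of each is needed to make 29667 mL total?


Let x parts of 11% mix with y parts of 42%.
11x + 42y = 15(x + y)
11x + 42y = 15x + 15y
x(11 - 15) = y(15 - 42)
x/y = (42 - 15)/(15 - 11) = 27/4
Simplify: 27:4
Total parts = 31; one part = 29667/31 = 957.00 mL
11% solution: 27×957.00 = 25839.00 mL
42% solution: 4×957.00 = 3828.00 mL
= ratio 27:4; 25839.00 mL and 3828.00 mL

ratio 27:4; 25839.00 mL and 3828.00 mL


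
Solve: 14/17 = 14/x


Cross multiply: 14 × x = 17 × 14
14x = 238
x = 238 / 14
= 17.00

17.00


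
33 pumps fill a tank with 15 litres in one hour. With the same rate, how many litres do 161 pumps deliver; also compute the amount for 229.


Direct proportion: y/x = constant
k = 15/33 ≈ 0.4545
y at x=161: k × 161 = 15 × 161 / 33 = 2415/33 ≈ 73.18
y at x=229: k × 229 = 15 × 229 / 33 = 3435/33 ≈ 104.09
= 73.18 and 104.09

73.18 and 104.09


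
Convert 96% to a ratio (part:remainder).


96% means 96 parts out of 100; remainder = 4
Part : remainder = 96:4
GCD = 4
= 24:1

24:1


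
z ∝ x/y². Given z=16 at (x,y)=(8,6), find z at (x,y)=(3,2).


z = k·x/y²
Solve for k using the known point: k = z·y²/x = 16×36/8 = 576/8 = 72.0000
Now evaluate at x=3, y=2:
z = k × 3 / 4 = (576 × 3) / (8 × 4) = 1728/32
= 54.0000

54.0000


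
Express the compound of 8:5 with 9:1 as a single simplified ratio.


Compound ratio = (8×9) : (5×1)
= 72:5
GCD = 1
= 72:5

72:5


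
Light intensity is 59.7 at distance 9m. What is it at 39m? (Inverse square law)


I₁d₁² = I₂d₂²
I₂ = I₁ × (d₁/d₂)²
= 59.7 × (9/39)²
= 59.7 × 81/1521
= 4835.7/1521
≈ 3.1793

3.1793


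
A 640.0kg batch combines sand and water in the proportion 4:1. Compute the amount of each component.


Total parts = 4 + 1 = 5
sand: 640.0 × 4/5 = 512.0kg
water: 640.0 × 1/5 = 128.0kg
= 512.0kg and 128.0kg

512.0kg and 128.0kg


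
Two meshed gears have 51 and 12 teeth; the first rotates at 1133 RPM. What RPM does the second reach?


Gear ratio = 51:12 = 17:4
RPM_B = RPM_A × (teeth_A / teeth_B)
= 1133 × (51/12)
= 4815.3 RPM

4815.3 RPM


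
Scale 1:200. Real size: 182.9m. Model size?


Model size = real / scale
= 182.9 / 200
= 0.9145 m

0.9145 m


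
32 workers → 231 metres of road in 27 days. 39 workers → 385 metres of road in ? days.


Days ∝ work / workers, so d₂ = d₁ × (m₁/m₂) × (w₂/w₁)
Workers factor (inverse): 32/39 ≈ 0.8205
Work factor (direct): 385/231 ≈ 1.6667
d₂ = 27 × 32/39 × 385/231 = (27 × 32 × 385) / (39 × 231) = 332640/9009
≈ 36.92 days

36.92 days


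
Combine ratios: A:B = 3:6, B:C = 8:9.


Match B: multiply A:B by 8 → 24:48
Multiply B:C by 6 → 48:54
Combined: 24:48:54
GCD = 6
= 4:8:9

4:8:9


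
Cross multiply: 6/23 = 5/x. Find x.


Cross multiply: 6 × x = 23 × 5
6x = 115
x = 115 / 6
= 19.17

19.17


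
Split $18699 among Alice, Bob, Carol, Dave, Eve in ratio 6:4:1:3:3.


Total parts = 6 + 4 + 1 + 3 + 3 = 17
Alice: 18699 × 6/17 = 6599.65
Bob: 18699 × 4/17 = 4399.76
Carol: 18699 × 1/17 = 1099.94
Dave: 18699 × 3/17 = 3299.82
Eve: 18699 × 3/17 = 3299.82
= Alice: $6599.65, Bob: $4399.76, Carol: $1099.94, Dave: $3299.82, Eve: $3299.82

Alice: $6599.65, Bob: $4399.76, Carol: $1099.94, Dave: $3299.82, Eve: $3299.82


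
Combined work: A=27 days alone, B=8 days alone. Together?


Rate of A = 1/27 per day
Rate of B = 1/8 per day
Combined rate = 1/27 + 1/8 = 35/216 ≈ 0.1620 per day
Days = 1 / combined rate = 216/35
≈ 6.17 days

6.17 days


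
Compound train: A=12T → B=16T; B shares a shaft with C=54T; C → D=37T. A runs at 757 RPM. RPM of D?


Stage 1: RPM_B = RPM_A × t_A/t_B = 757 × 12/16 = 9084/16 = 567.75
B and C share a shaft → RPM_C = RPM_B
Stage 2: RPM_D = RPM_C × t_C/t_D = RPM_A × (t_A×t_C)/(t_B×t_D)
Overall ratio = (12×54)/(16×37) = 648/592
RPM_D = 757 × 648/592 = 490536/592
≈ 828.61 RPM

828.61 RPM


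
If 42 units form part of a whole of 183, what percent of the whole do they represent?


Percentage = (part / whole) × 100
= (42 / 183) × 100
≈ 22.95%

22.95%


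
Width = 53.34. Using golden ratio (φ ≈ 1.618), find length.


φ = (1 + √5) / 2 ≈ 1.618
Length = width × φ = 53.34 × 1.618 = 86.30412
≈ 86.30

86.30


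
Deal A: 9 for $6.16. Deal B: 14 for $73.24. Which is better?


Deal A: $6.16/9 = $0.6844/unit
Deal B: $73.24/14 = $5.2314/unit
A is cheaper per unit
= Deal A

Deal A


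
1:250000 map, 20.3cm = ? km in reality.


Real distance = map distance × scale
= 20.3cm × 250000
= 5075000 cm = 50750.0 m
= 50.750 km

50.750 km


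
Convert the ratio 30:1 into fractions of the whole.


Total parts = 30 + 1 = 31
First part: 30/31 = 30/31
Second part: 1/31 = 1/31
= 30/31 and 1/31

30/31 and 1/31


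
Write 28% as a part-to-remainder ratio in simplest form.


28% means 28 parts out of 100; remainder = 72
Part : remainder = 28:72
GCD = 4
= 7:18

7:18


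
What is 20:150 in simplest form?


GCD(20, 150) = 10
20/10 : 150/10
= 2:15

2:15


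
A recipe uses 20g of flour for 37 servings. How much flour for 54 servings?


Direct proportion: y/x = constant
k = 20/37 ≈ 0.5405
y₂ = k × 54 = 20 × 54 / 37 = 1080/37
≈ 29.19

29.19


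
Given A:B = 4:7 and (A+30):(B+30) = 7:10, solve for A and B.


Let A = 4k, B = 7k.
(4k + 30) / (7k + 30) = 7/10
Cross-multiply: 10(4k + 30) = 7(7k + 30)
40k + 300 = 49k + 210
40k - 49k = 210 - 300
-9k = -90
k = -90/-9 = 10
A = 4×10 = 40, B = 7×10 = 70
= A = 40, B = 70

A = 40, B = 70


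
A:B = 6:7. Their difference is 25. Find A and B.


Let A = 6k, B = 7k.
7k - 6k = 25
1k = 25 → k = 25/1 = 25
A = 6×25 = 150, B = 7×25 = 175
= A = 150, B = 175

A = 150, B = 175


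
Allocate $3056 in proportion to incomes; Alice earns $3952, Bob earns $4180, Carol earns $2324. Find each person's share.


Total income = 3952 + 4180 + 2324 = $10456
Alice: $3056 × 3952/10456 = $1155.06
Bob: $3056 × 4180/10456 = $1221.70
Carol: $3056 × 2324/10456 = $679.24
= Alice: $1155.06, Bob: $1221.70, Carol: $679.24

Alice: $1155.06, Bob: $1221.70, Carol: $679.24


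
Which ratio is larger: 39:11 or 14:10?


39/11 = 3.5455
14/10 = 1.4000
3.5455 > 1.4000, so 39:11 is greater
= 39:11

39:11


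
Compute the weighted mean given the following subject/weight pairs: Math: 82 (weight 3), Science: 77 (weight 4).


Numerator = 82×3 + 77×4
= 246 + 308
= 554
Total weight = 7
Weighted avg = 554/7
= 79.14

79.14


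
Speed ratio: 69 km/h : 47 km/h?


Ratio = 69:47
GCD = 1
Simplified = 69:47
Time ratio (same distance) = 47:69
Speed ratio = 69:47

69:47


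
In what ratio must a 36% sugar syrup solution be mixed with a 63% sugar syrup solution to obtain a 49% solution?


Let x parts of 36% mix with y parts of 63%.
36x + 63y = 49(x + y)
36x + 63y = 49x + 49y
x(36 - 49) = y(49 - 63)
x/y = (63 - 49)/(49 - 36) = 14/13
Simplify: 14:13
= 14:13

14:13


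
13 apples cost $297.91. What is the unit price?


Unit rate = total / quantity
= 297.91 / 13
= $22.92 per unit

$22.92 per unit


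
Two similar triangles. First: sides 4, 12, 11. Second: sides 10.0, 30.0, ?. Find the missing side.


Scale factor = 10.0/4 = 2.5
Missing side = 11 × 2.5
= 27.5

27.5


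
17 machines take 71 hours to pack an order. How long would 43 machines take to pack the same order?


Inverse proportion: x × y = constant
k = 17 × 71 = 1207
y₂ = k / 43 = 1207 / 43
= 28.07

28.07


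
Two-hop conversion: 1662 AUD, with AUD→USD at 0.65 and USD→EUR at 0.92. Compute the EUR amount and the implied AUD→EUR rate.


Step 1: 1662 AUD × 0.65 = 1080.30 USD
Step 2: 1080.30 USD × 0.92 = 993.88 EUR
Implied rate AUD→EUR = 0.65 × 0.92 = 0.5980
= 993.88 EUR; implied rate 0.5980 EUR/AUD

993.88 EUR; implied rate 0.5980 EUR/AUD


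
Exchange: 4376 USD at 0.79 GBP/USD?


Amount × rate = 4376 × 0.79
= 3457.04 GBP

3457.04 GBP


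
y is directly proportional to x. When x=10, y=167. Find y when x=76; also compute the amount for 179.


Direct proportion: y/x = constant
k = 167/10 = 16.7000
y at x=76: k × 76 = 167 × 76 / 10 = 12692/10 = 1269.20
y at x=179: k × 179 = 167 × 179 / 10 = 29893/10 = 2989.30
= 1269.20 and 2989.30

1269.20 and 2989.30


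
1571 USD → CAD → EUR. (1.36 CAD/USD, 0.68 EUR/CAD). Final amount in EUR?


Step 1: 1571 USD × 1.36 = 2136.56 CAD
Step 2: 2136.56 CAD × 0.68 = 1452.86 EUR
Implied rate USD→EUR = 1.36 × 0.68 = 0.9248
= 1452.86 EUR

1452.86 EUR


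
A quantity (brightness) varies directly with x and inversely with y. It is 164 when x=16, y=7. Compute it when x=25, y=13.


z = k·x/y
Solve for k using the known point: k = z·y/x = 164×7/16 = 1148/16 = 71.7500
Now evaluate at x=25, y=13:
z = k × 25 / 13 = (1148 × 25) / (16 × 13) = 28700/208
≈ 137.9808

137.9808


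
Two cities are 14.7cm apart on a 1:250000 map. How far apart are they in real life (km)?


Real distance = map distance × scale
= 14.7cm × 250000
= 3675000 cm = 36750.0 m
= 36.750 km

36.750 km


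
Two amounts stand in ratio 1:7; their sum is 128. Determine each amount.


Let A = 1k, B = 7k.
1k + 7k = 128
8k = 128 → k = 128/8 = 16
A = 1×16 = 16, B = 7×16 = 112
= A = 16, B = 112

A = 16, B = 112


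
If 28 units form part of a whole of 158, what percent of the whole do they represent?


Percentage = (part / whole) × 100
= (28 / 158) × 100
≈ 17.72%

17.72%


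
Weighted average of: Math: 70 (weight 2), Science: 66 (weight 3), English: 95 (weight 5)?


Numerator = 70×2 + 66×3 + 95×5
= 140 + 198 + 475
= 813
Total weight = 10
Weighted avg = 813/10
= 81.30

81.30


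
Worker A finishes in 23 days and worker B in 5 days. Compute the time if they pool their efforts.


Rate of A = 1/23 per day
Rate of B = 1/5 per day
Combined rate = 1/23 + 1/5 = 28/115 ≈ 0.2435 per day
Days = 1 / combined rate = 115/28
≈ 4.11 days

4.11 days


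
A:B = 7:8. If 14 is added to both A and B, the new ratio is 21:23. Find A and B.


Let A = 7k, B = 8k.
(7k + 14) / (8k + 14) = 21/23
Cross-multiply: 23(7k + 14) = 21(8k + 14)
161k + 322 = 168k + 294
161k - 168k = 294 - 322
-7k = -28
k = -28/-7 = 4
A = 7×4 = 28, B = 8×4 = 32
= A = 28, B = 32

A = 28, B = 32


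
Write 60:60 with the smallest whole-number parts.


GCD(60, 60) = 60
60/60 : 60/60
= 1:1

1:1


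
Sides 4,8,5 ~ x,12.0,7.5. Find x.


Scale factor = 12.0/8 = 1.5
Missing side = 4 × 1.5
= 6.0

6.0


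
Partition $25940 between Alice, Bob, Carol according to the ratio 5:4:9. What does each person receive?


Total parts = 5 + 4 + 9 = 18
Alice: 25940 × 5/18 = 7205.56
Bob: 25940 × 4/18 = 5764.44
Carol: 25940 × 9/18 = 12970.00
= Alice: $7205.56, Bob: $5764.44, Carol: $12970.00

Alice: $7205.56, Bob: $5764.44, Carol: $12970.00


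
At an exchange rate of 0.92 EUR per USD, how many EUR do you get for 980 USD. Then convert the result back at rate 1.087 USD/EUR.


Amount × rate = 980 × 0.92 = 901.60 EUR
Round-trip: 901.60 × 1.087 = 980.04 USD
= 901.60 EUR, then 980.04 USD

901.60 EUR, then 980.04 USD


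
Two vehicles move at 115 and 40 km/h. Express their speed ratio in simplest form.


Ratio = 115:40
GCD = 5
Simplified = 23:8
Time ratio (same distance) = 8:23
Speed ratio = 23:8

23:8


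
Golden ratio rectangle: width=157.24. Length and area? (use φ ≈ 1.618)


φ = (1 + √5) / 2 ≈ 1.618
Length = width × φ = 157.24 × 1.618 = 254.41432
≈ 254.41
Area = width × length = 157.24 × 254.41432 = 40004.1076768 ≈ 40004.11
= Length: 254.41, Area: 40004.11

Length: 254.41, Area: 40004.11


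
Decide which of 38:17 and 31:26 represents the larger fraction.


38/17 = 2.2353
31/26 = 1.1923
2.2353 > 1.1923, so 38:17 is greater
= 38:17

38:17


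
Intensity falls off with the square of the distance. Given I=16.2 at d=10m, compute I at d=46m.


I₁d₁² = I₂d₂²
I₂ = I₁ × (d₁/d₂)²
= 16.2 × (10/46)²
= 16.2 × 100/2116
= 1620/2116
≈ 0.7656

0.7656


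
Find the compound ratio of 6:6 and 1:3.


Compound ratio = (6×1) : (6×3)
= 6:18
GCD = 6
= 1:3

1:3


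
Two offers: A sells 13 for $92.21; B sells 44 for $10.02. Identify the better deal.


Deal A: $92.21/13 = $7.0931/unit
Deal B: $10.02/44 = $0.2277/unit
B is cheaper per unit
= Deal B

Deal B


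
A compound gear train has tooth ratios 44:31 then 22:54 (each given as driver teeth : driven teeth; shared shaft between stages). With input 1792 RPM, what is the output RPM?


Stage 1: RPM_B = RPM_A × t_A/t_B = 1792 × 44/31 = 78848/31 ≈ 2543.48
B and C share a shaft → RPM_C = RPM_B
Stage 2: RPM_D = RPM_C × t_C/t_D = RPM_A × (t_A×t_C)/(t_B×t_D)
Overall ratio = (44×22)/(31×54) = 968/1674
RPM_D = 1792 × 968/1674 = 1734656/1674
≈ 1036.23 RPM

1036.23 RPM


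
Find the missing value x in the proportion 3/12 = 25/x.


Cross multiply: 3 × x = 12 × 25
3x = 300
x = 300 / 3
= 100.00

100.00


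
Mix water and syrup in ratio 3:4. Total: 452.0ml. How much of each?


Total parts = 3 + 4 = 7
water: 452.0 × 3/7 = 193.7ml
syrup: 452.0 × 4/7 = 258.3ml
= 193.7ml and 258.3ml

193.7ml and 258.3ml


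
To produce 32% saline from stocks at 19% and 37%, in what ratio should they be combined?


Let x parts of 19% mix with y parts of 37%.
19x + 37y = 32(x + y)
19x + 37y = 32x + 32y
x(19 - 32) = y(32 - 37)
x/y = (37 - 32)/(32 - 19) = 5/13
Simplify: 5:13
= 5:13

5:13


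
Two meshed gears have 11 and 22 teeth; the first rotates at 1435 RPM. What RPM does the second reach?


Gear ratio = 11:22 = 1:2
RPM_B = RPM_A × (teeth_A / teeth_B)
= 1435 × (11/22)
= 717.5 RPM

717.5 RPM


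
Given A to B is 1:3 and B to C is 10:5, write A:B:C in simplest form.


Match B: multiply A:B by 10 → 10:30
Multiply B:C by 3 → 30:15
Combined: 10:30:15
GCD = 5
= 2:6:3

2:6:3


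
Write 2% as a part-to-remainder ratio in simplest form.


2% means 2 parts out of 100; remainder = 98
Part : remainder = 2:98
GCD = 2
= 1:49

1:49


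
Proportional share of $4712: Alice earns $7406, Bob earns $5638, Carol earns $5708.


Total income = 7406 + 5638 + 5708 = $18752
Alice: $4712 × 7406/18752 = $1860.98
Bob: $4712 × 5638/18752 = $1416.72
Carol: $4712 × 5708/18752 = $1434.31
= Alice: $1860.98, Bob: $1416.72, Carol: $1434.31

Alice: $1860.98, Bob: $1416.72, Carol: $1434.31


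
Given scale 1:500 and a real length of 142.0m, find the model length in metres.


Model size = real / scale
= 142.0 / 500
= 0.2840 m

0.2840 m


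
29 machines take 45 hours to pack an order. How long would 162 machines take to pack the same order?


Inverse proportion: x × y = constant
k = 29 × 45 = 1305
y₂ = k / 162 = 1305 / 162
= 8.06

8.06


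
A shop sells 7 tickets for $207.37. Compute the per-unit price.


Unit rate = total / quantity
= 207.37 / 7
= $29.62 per unit

$29.62 per unit


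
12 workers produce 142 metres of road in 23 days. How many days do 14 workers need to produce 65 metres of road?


Days ∝ work / workers, so d₂ = d₁ × (m₁/m₂) × (w₂/w₁)
Workers factor (inverse): 12/14 ≈ 0.8571
Work factor (direct): 65/142 ≈ 0.4577
d₂ = 23 × 12/14 × 65/142 = (23 × 12 × 65) / (14 × 142) = 17940/1988
≈ 9.02 days

9.02 days


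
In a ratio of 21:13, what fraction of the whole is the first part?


Total parts = 21 + 13 = 34
First part: 21/34 = 21/34
= 21/34

21/34


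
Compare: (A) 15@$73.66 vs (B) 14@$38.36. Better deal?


Deal A: $73.66/15 = $4.9107/unit
Deal B: $38.36/14 = $2.7400/unit
B is cheaper per unit
= Deal B

Deal B


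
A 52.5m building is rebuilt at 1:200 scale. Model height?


Model size = real / scale
= 52.5 / 200
= 0.2625 m

0.2625 m


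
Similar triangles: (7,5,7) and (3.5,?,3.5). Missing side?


Scale factor = 3.5/7 = 0.5
Missing side = 5 × 0.5
= 2.5

2.5


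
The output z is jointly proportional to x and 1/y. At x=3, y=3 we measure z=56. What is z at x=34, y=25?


z = k·x/y
Solve for k using the known point: k = z·y/x = 56×3/3 = 168/3 = 56.0000
Now evaluate at x=34, y=25:
z = k × 34 / 25 = (168 × 34) / (3 × 25) = 5712/75
= 76.1600

76.1600


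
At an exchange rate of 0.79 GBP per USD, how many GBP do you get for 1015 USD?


Amount × rate = 1015 × 0.79
= 801.85 GBP

801.85 GBP


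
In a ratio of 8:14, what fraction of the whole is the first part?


Total parts = 8 + 14 = 22
First part: 8/22 = 4/11
= 4/11

4/11
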